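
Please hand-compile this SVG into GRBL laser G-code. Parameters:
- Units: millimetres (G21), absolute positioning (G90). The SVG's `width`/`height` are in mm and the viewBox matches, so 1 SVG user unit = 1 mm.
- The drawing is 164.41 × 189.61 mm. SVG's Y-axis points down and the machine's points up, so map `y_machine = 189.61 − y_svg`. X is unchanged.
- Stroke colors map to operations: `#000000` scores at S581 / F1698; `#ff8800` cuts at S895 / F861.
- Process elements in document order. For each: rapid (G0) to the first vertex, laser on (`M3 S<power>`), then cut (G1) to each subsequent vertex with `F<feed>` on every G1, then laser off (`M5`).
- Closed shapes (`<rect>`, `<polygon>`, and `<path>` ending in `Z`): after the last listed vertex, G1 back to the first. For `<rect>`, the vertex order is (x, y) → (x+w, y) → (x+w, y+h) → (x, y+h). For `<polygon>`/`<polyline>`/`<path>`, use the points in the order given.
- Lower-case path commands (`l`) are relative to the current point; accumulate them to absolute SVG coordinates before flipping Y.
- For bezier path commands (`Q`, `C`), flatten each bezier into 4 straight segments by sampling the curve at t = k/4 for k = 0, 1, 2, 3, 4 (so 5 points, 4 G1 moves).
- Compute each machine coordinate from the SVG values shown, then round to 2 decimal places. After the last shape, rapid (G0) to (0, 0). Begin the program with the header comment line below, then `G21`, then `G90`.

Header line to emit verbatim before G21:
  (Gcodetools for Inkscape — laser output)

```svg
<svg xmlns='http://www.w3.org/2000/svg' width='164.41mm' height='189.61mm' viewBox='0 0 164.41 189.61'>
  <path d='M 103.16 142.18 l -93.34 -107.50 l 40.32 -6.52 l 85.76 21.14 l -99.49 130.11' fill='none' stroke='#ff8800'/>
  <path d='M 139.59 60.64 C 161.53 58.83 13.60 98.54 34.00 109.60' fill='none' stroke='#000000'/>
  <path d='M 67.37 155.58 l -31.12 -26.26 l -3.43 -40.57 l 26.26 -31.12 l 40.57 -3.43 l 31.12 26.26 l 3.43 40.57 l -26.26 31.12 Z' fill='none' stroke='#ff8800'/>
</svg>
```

1 u = 1 mm; y_m = 189.61 − y.

[1] `<path>` open polyline, #ff8800→cut S895 F861: (103.16,47.43) → (9.82,154.93) → (50.14,161.45) → (135.90,140.31) → (36.41,10.20)

[2] `<path>` cubic bezier, #000000→score S581 F1698: (139.59,128.97) → (129.48,123.64) → (87.37,109.32) → (44.98,92.58) → (34.00,80.01)

[3] `<path>` regular polygon, #ff8800→cut S895 F861: (67.37,34.03) → (36.25,60.29) → (32.82,100.86) → (59.08,131.98) → (99.65,135.41) → (130.77,109.15) → (134.20,68.58) → (107.94,37.46) → (67.37,34.03) (closed)

(Gcodetools for Inkscape — laser output)
G21
G90
G0 X103.16 Y47.43
M3 S895
G1 X9.82 Y154.93 F861
G1 X50.14 Y161.45 F861
G1 X135.90 Y140.31 F861
G1 X36.41 Y10.20 F861
M5
G0 X139.59 Y128.97
M3 S581
G1 X129.48 Y123.64 F1698
G1 X87.37 Y109.32 F1698
G1 X44.98 Y92.58 F1698
G1 X34.00 Y80.01 F1698
M5
G0 X67.37 Y34.03
M3 S895
G1 X36.25 Y60.29 F861
G1 X32.82 Y100.86 F861
G1 X59.08 Y131.98 F861
G1 X99.65 Y135.41 F861
G1 X130.77 Y109.15 F861
G1 X134.20 Y68.58 F861
G1 X107.94 Y37.46 F861
G1 X67.37 Y34.03 F861
M5
G0 X0.00 Y0.00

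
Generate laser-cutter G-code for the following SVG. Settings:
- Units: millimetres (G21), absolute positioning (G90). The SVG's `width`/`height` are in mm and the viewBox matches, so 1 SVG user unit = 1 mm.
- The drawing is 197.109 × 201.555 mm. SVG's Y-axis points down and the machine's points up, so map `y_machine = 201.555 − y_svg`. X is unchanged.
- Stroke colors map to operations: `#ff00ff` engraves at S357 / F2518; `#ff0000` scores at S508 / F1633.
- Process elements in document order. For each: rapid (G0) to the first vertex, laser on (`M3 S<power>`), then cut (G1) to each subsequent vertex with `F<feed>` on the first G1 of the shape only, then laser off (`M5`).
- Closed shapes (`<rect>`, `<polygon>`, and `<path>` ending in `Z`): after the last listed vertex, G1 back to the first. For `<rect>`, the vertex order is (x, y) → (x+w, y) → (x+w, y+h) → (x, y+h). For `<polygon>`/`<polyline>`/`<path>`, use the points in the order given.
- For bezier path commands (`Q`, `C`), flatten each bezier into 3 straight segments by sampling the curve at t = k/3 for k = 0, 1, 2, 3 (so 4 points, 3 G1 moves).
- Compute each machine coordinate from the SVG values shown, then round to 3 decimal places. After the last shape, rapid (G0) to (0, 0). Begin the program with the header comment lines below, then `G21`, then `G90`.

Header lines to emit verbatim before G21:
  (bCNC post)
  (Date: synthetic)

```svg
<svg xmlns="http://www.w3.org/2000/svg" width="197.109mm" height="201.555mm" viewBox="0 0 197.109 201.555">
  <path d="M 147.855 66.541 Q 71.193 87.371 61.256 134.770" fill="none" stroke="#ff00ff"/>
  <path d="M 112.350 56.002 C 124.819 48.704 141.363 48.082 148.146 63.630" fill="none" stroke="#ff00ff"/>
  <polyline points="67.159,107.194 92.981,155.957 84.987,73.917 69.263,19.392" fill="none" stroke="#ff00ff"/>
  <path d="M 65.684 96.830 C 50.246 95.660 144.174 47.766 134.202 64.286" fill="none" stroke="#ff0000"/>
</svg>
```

(bCNC post)
(Date: synthetic)
G21
G90
G0 X147.855 Y135.014
M3 S357
G1 X104.161 Y118.175 F2518
G1 X75.295 Y95.432
G1 X61.256 Y66.785
M5
G0 X112.350 Y145.553
M3 S357
G1 X125.665 Y150.274 F2518
G1 X138.622 Y148.435
G1 X148.146 Y137.925
M5
G0 X67.159 Y94.361
M3 S357
G1 X92.981 Y45.598 F2518
G1 X84.987 Y127.638
G1 X69.263 Y182.163
M5
G0 X65.684 Y104.725
M3 S508
G1 X78.803 Y117.353 F1633
G1 X117.439 Y136.434
G1 X134.202 Y137.269
M5
G0 X0.000 Y0.000

1 u = 1 mm; y_m = 201.555 − y.

[1] `<path>` quadratic bezier, #ff00ff→engrave S357 F2518: (147.855,135.014) → (104.161,118.175) → (75.295,95.432) → (61.256,66.785)

[2] `<path>` cubic bezier, #ff00ff→engrave S357 F2518: (112.350,145.553) → (125.665,150.274) → (138.622,148.435) → (148.146,137.925)

[3] `<polyline>` open polyline, #ff00ff→engrave S357 F2518: (67.159,94.361) → (92.981,45.598) → (84.987,127.638) → (69.263,182.163)

[4] `<path>` cubic bezier, #ff0000→score S508 F1633: (65.684,104.725) → (78.803,117.353) → (117.439,136.434) → (134.202,137.269)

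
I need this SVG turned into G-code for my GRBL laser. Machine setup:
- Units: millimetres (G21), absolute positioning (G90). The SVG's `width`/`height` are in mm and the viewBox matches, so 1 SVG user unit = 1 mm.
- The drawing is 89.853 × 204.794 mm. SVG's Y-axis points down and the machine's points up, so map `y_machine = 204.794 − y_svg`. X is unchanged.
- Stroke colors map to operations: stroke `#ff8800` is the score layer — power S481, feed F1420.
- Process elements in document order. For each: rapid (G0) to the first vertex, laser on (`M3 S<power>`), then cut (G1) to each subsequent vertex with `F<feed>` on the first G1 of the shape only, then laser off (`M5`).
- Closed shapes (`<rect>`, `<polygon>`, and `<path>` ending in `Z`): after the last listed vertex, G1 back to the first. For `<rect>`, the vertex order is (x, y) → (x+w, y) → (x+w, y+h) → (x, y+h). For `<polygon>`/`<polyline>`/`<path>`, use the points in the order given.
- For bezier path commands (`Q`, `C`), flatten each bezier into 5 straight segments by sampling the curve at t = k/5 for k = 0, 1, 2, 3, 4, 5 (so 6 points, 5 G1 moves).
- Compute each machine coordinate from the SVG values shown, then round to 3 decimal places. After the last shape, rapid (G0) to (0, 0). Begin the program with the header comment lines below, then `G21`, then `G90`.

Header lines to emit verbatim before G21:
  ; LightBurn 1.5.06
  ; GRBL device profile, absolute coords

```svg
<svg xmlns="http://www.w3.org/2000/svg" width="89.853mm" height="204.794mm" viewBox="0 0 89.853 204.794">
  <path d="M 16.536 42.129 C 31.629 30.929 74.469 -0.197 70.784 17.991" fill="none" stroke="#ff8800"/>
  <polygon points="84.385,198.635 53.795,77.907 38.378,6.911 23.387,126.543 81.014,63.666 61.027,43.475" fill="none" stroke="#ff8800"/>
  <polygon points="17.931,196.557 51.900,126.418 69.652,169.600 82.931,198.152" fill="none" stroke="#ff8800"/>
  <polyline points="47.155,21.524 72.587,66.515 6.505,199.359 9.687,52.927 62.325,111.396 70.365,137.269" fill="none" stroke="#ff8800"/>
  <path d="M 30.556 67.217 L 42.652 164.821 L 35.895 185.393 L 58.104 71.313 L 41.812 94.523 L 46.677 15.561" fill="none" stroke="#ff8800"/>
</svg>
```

; LightBurn 1.5.06
; GRBL device profile, absolute coords
G21
G90
G0 X16.536 Y162.665
M3 S481
G1 X28.327 Y171.222 F1420
G1 X43.213 Y181.238
G1 X57.627 Y189.389
G1 X68.006 Y192.352
G1 X70.784 Y186.803
M5
G0 X84.385 Y6.159
M3 S481
G1 X53.795 Y126.887 F1420
G1 X38.378 Y197.883
G1 X23.387 Y78.251
G1 X81.014 Y141.128
G1 X61.027 Y161.319
G1 X84.385 Y6.159
M5
G0 X17.931 Y8.237
M3 S481
G1 X51.900 Y78.376 F1420
G1 X69.652 Y35.194
G1 X82.931 Y6.642
G1 X17.931 Y8.237
M5
G0 X47.155 Y183.270
M3 S481
G1 X72.587 Y138.279 F1420
G1 X6.505 Y5.435
G1 X9.687 Y151.867
G1 X62.325 Y93.398
G1 X70.365 Y67.525
M5
G0 X30.556 Y137.577
M3 S481
G1 X42.652 Y39.973 F1420
G1 X35.895 Y19.401
G1 X58.104 Y133.481
G1 X41.812 Y110.271
G1 X46.677 Y189.233
M5
G0 X0.000 Y0.000

viewBox `0 0 89.853 204.794` with mm width/height → 1 unit = 1 mm. Flip: y_m = 204.794 − y_svg.

**Shape 1** — `<path>` cubic bezier, stroke `#ff8800` → score (S481, F1420). Control points (SVG): P0=(16.536,42.129), P1=(31.629,30.929), P2=(74.469,-0.197), P3=(70.784,17.991); sampled at t=k/5. Machine vertices: (16.536,162.665) → (28.327,171.222) → (43.213,181.238) → (57.627,189.389) → (68.006,192.352) → (70.784,186.803). Open path.

**Shape 2** — `<polygon>` closed polygon, stroke `#ff8800` → score (S481, F1420). Machine vertices: (84.385,6.159) → (53.795,126.887) → (38.378,197.883) → (23.387,78.251) → (81.014,141.128) → (61.027,161.319) → (84.385,6.159). Closed: final G1 returns to the first vertex.

**Shape 3** — `<polygon>` closed polygon, stroke `#ff8800` → score (S481, F1420). Machine vertices: (17.931,8.237) → (51.900,78.376) → (69.652,35.194) → (82.931,6.642) → (17.931,8.237). Closed: final G1 returns to the first vertex.

**Shape 4** — `<polyline>` open polyline, stroke `#ff8800` → score (S481, F1420). Machine vertices: (47.155,183.270) → (72.587,138.279) → (6.505,5.435) → (9.687,151.867) → (62.325,93.398) → (70.365,67.525). Open path.

**Shape 5** — `<path>` open polyline, stroke `#ff8800` → score (S481, F1420). Machine vertices: (30.556,137.577) → (42.652,39.973) → (35.895,19.401) → (58.104,133.481) → (41.812,110.271) → (46.677,189.233). Open path.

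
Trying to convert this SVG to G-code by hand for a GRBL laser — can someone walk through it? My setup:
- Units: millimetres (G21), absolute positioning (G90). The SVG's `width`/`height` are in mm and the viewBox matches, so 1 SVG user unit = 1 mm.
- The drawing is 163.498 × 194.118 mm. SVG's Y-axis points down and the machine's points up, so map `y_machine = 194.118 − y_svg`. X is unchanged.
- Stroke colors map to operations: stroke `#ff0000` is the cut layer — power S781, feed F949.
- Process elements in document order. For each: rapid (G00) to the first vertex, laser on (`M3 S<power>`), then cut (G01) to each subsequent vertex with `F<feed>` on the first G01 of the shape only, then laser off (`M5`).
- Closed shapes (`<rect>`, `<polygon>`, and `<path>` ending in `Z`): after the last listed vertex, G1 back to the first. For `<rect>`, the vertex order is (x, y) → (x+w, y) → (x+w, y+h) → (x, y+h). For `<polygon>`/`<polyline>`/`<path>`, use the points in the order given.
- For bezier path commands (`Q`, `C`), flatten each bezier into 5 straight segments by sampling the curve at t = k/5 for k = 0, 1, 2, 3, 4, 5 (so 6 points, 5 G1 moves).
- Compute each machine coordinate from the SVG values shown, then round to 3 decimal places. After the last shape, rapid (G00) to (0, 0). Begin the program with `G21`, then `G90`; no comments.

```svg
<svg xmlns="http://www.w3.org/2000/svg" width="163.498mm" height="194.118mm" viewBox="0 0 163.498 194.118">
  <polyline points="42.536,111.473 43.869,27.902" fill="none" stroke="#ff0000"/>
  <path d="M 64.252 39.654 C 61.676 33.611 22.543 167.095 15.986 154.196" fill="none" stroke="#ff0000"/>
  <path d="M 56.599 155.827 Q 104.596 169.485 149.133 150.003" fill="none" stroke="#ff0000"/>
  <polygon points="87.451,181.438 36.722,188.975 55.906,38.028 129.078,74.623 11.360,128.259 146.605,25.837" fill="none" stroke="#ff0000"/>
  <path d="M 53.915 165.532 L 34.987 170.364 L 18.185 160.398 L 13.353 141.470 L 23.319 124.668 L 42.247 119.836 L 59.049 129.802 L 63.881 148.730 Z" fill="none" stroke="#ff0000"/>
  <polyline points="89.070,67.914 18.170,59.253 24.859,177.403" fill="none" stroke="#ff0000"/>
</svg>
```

viewBox `0 0 163.498 194.118` with mm width/height → 1 unit = 1 mm. Flip: y_m = 194.118 − y_svg.

**Shape 1** — `<polyline>` line segment, stroke `#ff0000` → cut (S781, F949). Machine vertices: (42.536,82.645) → (43.869,166.216). Open path.

**Shape 2** — `<path>` cubic bezier, stroke `#ff0000` → cut (S781, F949). Control points (SVG): P0=(64.252,39.654), P1=(61.676,33.611), P2=(22.543,167.095), P3=(15.986,154.196); sampled at t=k/5. Machine vertices: (64.252,154.464) → (58.873,143.634) → (48.038,113.041) → (35.066,76.409) → (23.276,47.461) → (15.986,39.922). Open path.

**Shape 3** — `<path>` quadratic bezier, stroke `#ff0000` → cut (S781, F949). Control points (SVG): P0=(56.599,155.827), P1=(104.596,169.485), P2=(149.133,150.003); sampled at t=k/5. Machine vertices: (56.599,38.291) → (75.659,34.153) → (94.443,32.667) → (112.950,33.832) → (131.180,37.648) → (149.133,44.115). Open path.

**Shape 4** — `<polygon>` closed polygon, stroke `#ff0000` → cut (S781, F949). Machine vertices: (87.451,12.680) → (36.722,5.143) → (55.906,156.090) → (129.078,119.495) → (11.360,65.859) → (146.605,168.281) → (87.451,12.680). Closed: final G1 returns to the first vertex.

**Shape 5** — `<path>` regular polygon, stroke `#ff0000` → cut (S781, F949). Machine vertices: (53.915,28.586) → (34.987,23.754) → (18.185,33.720) → (13.353,52.648) → (23.319,69.450) → (42.247,74.282) → (59.049,64.316) → (63.881,45.388) → (53.915,28.586). Closed: final G1 returns to the first vertex.

**Shape 6** — `<polyline>` open polyline, stroke `#ff0000` → cut (S781, F949). Machine vertices: (89.070,126.204) → (18.170,134.865) → (24.859,16.715). Open path.

G21
G90
G00 X42.536 Y82.645
M3 S781
G01 X43.869 Y166.216 F949
M5
G00 X64.252 Y154.464
M3 S781
G01 X58.873 Y143.634 F949
G01 X48.038 Y113.041
G01 X35.066 Y76.409
G01 X23.276 Y47.461
G01 X15.986 Y39.922
M5
G00 X56.599 Y38.291
M3 S781
G01 X75.659 Y34.153 F949
G01 X94.443 Y32.667
G01 X112.950 Y33.832
G01 X131.180 Y37.648
G01 X149.133 Y44.115
M5
G00 X87.451 Y12.680
M3 S781
G01 X36.722 Y5.143 F949
G01 X55.906 Y156.090
G01 X129.078 Y119.495
G01 X11.360 Y65.859
G01 X146.605 Y168.281
G01 X87.451 Y12.680
M5
G00 X53.915 Y28.586
M3 S781
G01 X34.987 Y23.754 F949
G01 X18.185 Y33.720
G01 X13.353 Y52.648
G01 X23.319 Y69.450
G01 X42.247 Y74.282
G01 X59.049 Y64.316
G01 X63.881 Y45.388
G01 X53.915 Y28.586
M5
G00 X89.070 Y126.204
M3 S781
G01 X18.170 Y134.865 F949
G01 X24.859 Y16.715
M5
G00 X0.000 Y0.000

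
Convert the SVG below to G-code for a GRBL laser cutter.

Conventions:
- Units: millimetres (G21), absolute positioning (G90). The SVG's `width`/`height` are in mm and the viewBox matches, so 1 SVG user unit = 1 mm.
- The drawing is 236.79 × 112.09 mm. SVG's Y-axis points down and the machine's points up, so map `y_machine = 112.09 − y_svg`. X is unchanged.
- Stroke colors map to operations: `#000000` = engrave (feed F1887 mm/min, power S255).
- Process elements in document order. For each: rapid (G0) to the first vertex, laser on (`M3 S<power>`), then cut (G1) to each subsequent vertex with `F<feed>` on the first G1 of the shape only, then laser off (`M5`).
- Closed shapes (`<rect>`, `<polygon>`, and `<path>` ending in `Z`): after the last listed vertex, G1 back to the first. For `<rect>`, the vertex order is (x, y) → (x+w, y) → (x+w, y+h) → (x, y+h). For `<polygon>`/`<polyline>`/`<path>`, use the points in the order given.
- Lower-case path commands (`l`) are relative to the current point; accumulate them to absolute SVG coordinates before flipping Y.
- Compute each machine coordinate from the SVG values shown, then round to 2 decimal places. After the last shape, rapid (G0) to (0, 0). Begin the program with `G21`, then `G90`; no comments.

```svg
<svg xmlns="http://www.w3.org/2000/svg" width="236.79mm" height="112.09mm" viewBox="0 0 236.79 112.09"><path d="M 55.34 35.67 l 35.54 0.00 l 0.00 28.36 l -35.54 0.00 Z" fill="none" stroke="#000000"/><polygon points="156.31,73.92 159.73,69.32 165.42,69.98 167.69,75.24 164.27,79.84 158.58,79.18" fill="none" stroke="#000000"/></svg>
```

G21
G90
G0 X55.34 Y76.42
M3 S255
G1 X90.88 Y76.42 F1887
G1 X90.88 Y48.06
G1 X55.34 Y48.06
G1 X55.34 Y76.42
M5
G0 X156.31 Y38.17
M3 S255
G1 X159.73 Y42.77 F1887
G1 X165.42 Y42.11
G1 X167.69 Y36.85
G1 X164.27 Y32.25
G1 X158.58 Y32.91
G1 X156.31 Y38.17
M5
G0 X0.00 Y0.00

viewBox `0 0 236.79 112.09` with mm width/height → 1 unit = 1 mm. Flip: y_m = 112.09 − y_svg.

**Shape 1** — `<path>` rectangle, stroke `#000000` → engrave (S255, F1887). Machine vertices: (55.34,76.42) → (90.88,76.42) → (90.88,48.06) → (55.34,48.06) → (55.34,76.42). Closed: final G1 returns to the first vertex.

**Shape 2** — `<polygon>` regular polygon, stroke `#000000` → engrave (S255, F1887). Machine vertices: (156.31,38.17) → (159.73,42.77) → (165.42,42.11) → (167.69,36.85) → (164.27,32.25) → (158.58,32.91) → (156.31,38.17). Closed: final G1 returns to the first vertex.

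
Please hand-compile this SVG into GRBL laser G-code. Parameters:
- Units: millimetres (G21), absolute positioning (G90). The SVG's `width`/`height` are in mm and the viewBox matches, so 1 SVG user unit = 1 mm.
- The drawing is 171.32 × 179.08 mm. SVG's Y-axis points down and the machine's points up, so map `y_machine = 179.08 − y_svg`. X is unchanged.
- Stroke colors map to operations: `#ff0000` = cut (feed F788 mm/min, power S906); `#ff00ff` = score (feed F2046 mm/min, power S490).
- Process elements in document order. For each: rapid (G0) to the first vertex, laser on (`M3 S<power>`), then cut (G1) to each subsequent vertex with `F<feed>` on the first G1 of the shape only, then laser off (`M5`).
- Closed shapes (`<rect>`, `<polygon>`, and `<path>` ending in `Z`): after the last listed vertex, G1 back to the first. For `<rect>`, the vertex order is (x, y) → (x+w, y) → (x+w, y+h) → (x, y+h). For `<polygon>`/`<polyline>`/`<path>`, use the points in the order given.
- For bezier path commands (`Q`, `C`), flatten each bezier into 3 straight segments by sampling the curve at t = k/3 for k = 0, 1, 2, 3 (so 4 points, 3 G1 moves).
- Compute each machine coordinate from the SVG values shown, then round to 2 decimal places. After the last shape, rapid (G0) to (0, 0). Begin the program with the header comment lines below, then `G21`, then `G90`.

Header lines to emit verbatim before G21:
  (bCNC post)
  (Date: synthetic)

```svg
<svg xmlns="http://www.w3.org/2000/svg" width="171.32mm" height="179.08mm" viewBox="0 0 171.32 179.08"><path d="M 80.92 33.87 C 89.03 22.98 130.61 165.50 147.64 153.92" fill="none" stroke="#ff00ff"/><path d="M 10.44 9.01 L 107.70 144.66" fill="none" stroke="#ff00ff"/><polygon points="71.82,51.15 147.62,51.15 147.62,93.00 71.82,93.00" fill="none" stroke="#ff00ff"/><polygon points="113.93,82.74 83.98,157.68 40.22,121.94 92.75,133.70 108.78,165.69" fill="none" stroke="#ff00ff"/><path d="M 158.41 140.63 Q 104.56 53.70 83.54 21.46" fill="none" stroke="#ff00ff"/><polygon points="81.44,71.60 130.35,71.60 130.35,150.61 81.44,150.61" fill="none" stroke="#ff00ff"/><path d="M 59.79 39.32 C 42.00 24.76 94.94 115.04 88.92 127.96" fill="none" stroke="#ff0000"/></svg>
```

(bCNC post)
(Date: synthetic)
G21
G90
G0 X80.92 Y145.21
M3 S490
G1 X98.04 Y116.35 F2046
G1 X124.58 Y53.56
G1 X147.64 Y25.16
M5
G0 X10.44 Y170.07
M3 S490
G1 X107.70 Y34.42 F2046
M5
G0 X71.82 Y127.93
M3 S490
G1 X147.62 Y127.93 F2046
G1 X147.62 Y86.08
G1 X71.82 Y86.08
G1 X71.82 Y127.93
M5
G0 X113.93 Y96.34
M3 S490
G1 X83.98 Y21.40 F2046
G1 X40.22 Y57.14
G1 X92.75 Y45.38
G1 X108.78 Y13.39
G1 X113.93 Y96.34
M5
G0 X158.41 Y38.45
M3 S490
G1 X126.16 Y90.33 F2046
G1 X101.20 Y130.05
G1 X83.54 Y157.62
M5
G0 X81.44 Y107.48
M3 S490
G1 X130.35 Y107.48 F2046
G1 X130.35 Y28.47
G1 X81.44 Y28.47
G1 X81.44 Y107.48
M5
G0 X59.79 Y139.76
M3 S906
G1 X60.77 Y126.12 F788
G1 X80.09 Y83.08
G1 X88.92 Y51.12
M5
G0 X0.00 Y0.00

1 u = 1 mm; y_m = 179.08 − y.

[1] `<path>` cubic bezier, #ff00ff→score S490 F2046: (80.92,145.21) → (98.04,116.35) → (124.58,53.56) → (147.64,25.16)

[2] `<path>` line segment, #ff00ff→score S490 F2046: (10.44,170.07) → (107.70,34.42)

[3] `<polygon>` rectangle, #ff00ff→score S490 F2046: (71.82,127.93) → (147.62,127.93) → (147.62,86.08) → (71.82,86.08) → (71.82,127.93) (closed)

[4] `<polygon>` closed polygon, #ff00ff→score S490 F2046: (113.93,96.34) → (83.98,21.40) → (40.22,57.14) → (92.75,45.38) → (108.78,13.39) → (113.93,96.34) (closed)

[5] `<path>` quadratic bezier, #ff00ff→score S490 F2046: (158.41,38.45) → (126.16,90.33) → (101.20,130.05) → (83.54,157.62)

[6] `<polygon>` rectangle, #ff00ff→score S490 F2046: (81.44,107.48) → (130.35,107.48) → (130.35,28.47) → (81.44,28.47) → (81.44,107.48) (closed)

[7] `<path>` cubic bezier, #ff0000→cut S906 F788: (59.79,139.76) → (60.77,126.12) → (80.09,83.08) → (88.92,51.12)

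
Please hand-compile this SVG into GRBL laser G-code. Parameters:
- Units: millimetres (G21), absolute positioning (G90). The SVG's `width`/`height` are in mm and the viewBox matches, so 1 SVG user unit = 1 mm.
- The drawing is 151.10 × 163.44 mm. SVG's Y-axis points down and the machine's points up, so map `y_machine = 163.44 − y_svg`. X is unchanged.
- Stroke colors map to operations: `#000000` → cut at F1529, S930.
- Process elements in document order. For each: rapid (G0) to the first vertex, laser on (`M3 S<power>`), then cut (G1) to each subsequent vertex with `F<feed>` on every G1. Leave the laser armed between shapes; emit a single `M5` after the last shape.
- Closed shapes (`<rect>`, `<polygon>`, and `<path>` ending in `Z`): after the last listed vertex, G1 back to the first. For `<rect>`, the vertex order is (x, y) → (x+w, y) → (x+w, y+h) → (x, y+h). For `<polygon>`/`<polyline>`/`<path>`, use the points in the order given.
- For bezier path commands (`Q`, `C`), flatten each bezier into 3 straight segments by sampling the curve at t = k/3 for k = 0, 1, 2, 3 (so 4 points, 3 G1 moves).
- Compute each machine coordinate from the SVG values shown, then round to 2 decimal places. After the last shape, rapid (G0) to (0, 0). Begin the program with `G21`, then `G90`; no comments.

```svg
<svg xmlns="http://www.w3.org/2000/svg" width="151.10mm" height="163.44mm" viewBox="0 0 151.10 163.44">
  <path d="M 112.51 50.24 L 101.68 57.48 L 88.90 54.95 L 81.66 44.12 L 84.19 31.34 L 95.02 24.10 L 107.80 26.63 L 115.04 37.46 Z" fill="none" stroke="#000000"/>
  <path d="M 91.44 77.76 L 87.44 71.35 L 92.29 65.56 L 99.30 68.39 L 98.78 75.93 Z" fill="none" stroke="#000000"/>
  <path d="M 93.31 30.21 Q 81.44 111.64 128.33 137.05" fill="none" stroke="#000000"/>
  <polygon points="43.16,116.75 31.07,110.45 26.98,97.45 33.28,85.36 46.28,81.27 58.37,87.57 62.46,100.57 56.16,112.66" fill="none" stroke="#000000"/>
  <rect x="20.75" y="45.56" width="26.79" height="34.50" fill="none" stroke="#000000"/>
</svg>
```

G21
G90
G0 X112.51 Y113.20
M3 S930
G1 X101.68 Y105.96 F1529
G1 X88.90 Y108.49 F1529
G1 X81.66 Y119.32 F1529
G1 X84.19 Y132.10 F1529
G1 X95.02 Y139.34 F1529
G1 X107.80 Y136.81 F1529
G1 X115.04 Y125.98 F1529
G1 X112.51 Y113.20 F1529
G0 X91.44 Y85.68
M3 S930
G1 X87.44 Y92.09 F1529
G1 X92.29 Y97.88 F1529
G1 X99.30 Y95.05 F1529
G1 X98.78 Y87.51 F1529
G1 X91.44 Y85.68 F1529
G0 X93.31 Y133.23
M3 S930
G1 X91.93 Y85.17 F1529
G1 X103.60 Y49.55 F1529
G1 X128.33 Y26.39 F1529
G0 X43.16 Y46.69
M3 S930
G1 X31.07 Y52.99 F1529
G1 X26.98 Y65.99 F1529
G1 X33.28 Y78.08 F1529
G1 X46.28 Y82.17 F1529
G1 X58.37 Y75.87 F1529
G1 X62.46 Y62.87 F1529
G1 X56.16 Y50.78 F1529
G1 X43.16 Y46.69 F1529
G0 X20.75 Y117.88
M3 S930
G1 X47.54 Y117.88 F1529
G1 X47.54 Y83.38 F1529
G1 X20.75 Y83.38 F1529
G1 X20.75 Y117.88 F1529
M5
G0 X0.00 Y0.00

viewBox `0 0 151.10 163.44` with mm width/height → 1 unit = 1 mm. Flip: y_m = 163.44 − y_svg.

**Shape 1** — `<path>` regular polygon, stroke `#000000` → cut (S930, F1529). Machine vertices: (112.51,113.20) → (101.68,105.96) → (88.90,108.49) → (81.66,119.32) → (84.19,132.10) → (95.02,139.34) → (107.80,136.81) → (115.04,125.98) → (112.51,113.20). Closed: final G1 returns to the first vertex.

**Shape 2** — `<path>` regular polygon, stroke `#000000` → cut (S930, F1529). Machine vertices: (91.44,85.68) → (87.44,92.09) → (92.29,97.88) → (99.30,95.05) → (98.78,87.51) → (91.44,85.68). Closed: final G1 returns to the first vertex.

**Shape 3** — `<path>` quadratic bezier, stroke `#000000` → cut (S930, F1529). Control points (SVG): P0=(93.31,30.21), P1=(81.44,111.64), P2=(128.33,137.05); sampled at t=k/3. Machine vertices: (93.31,133.23) → (91.93,85.17) → (103.60,49.55) → (128.33,26.39). Open path.

**Shape 4** — `<polygon>` regular polygon, stroke `#000000` → cut (S930, F1529). Machine vertices: (43.16,46.69) → (31.07,52.99) → (26.98,65.99) → (33.28,78.08) → (46.28,82.17) → (58.37,75.87) → (62.46,62.87) → (56.16,50.78) → (43.16,46.69). Closed: final G1 returns to the first vertex.

**Shape 5** — `<rect>` rectangle, stroke `#000000` → cut (S930, F1529). Machine vertices: (20.75,117.88) → (47.54,117.88) → (47.54,83.38) → (20.75,83.38) → (20.75,117.88). Closed: final G1 returns to the first vertex.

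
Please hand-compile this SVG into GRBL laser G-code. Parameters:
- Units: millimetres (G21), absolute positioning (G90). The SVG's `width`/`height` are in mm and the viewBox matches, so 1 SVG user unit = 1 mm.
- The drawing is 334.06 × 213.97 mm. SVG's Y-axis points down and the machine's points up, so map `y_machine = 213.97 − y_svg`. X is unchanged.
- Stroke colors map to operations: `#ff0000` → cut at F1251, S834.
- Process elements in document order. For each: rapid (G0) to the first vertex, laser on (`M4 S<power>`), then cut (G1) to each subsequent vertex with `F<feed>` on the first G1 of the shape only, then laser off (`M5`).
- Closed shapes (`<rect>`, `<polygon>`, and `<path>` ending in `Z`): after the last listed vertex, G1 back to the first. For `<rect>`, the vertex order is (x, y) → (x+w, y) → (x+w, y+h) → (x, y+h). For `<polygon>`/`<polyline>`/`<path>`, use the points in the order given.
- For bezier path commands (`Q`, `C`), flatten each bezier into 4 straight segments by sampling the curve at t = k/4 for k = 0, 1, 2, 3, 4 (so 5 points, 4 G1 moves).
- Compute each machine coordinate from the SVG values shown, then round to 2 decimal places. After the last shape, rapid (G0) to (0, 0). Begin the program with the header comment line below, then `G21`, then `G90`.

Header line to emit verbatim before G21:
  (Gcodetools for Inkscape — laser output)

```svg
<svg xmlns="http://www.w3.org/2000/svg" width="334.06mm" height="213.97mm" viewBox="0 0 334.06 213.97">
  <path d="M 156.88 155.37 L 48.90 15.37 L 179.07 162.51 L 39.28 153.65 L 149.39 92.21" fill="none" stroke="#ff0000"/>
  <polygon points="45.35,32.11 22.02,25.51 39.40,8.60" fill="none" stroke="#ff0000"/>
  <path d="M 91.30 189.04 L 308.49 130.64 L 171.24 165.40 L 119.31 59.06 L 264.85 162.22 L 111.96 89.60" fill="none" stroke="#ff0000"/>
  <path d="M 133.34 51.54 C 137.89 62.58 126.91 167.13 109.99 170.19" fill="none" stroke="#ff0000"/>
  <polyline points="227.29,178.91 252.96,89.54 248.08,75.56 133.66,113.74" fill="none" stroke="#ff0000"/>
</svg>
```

(Gcodetools for Inkscape — laser output)
G21
G90
G0 X156.88 Y58.60
M4 S834
G1 X48.90 Y198.60 F1251
G1 X179.07 Y51.46
G1 X39.28 Y60.32
G1 X149.39 Y121.76
M5
G0 X45.35 Y181.86
M4 S834
G1 X22.02 Y188.46 F1251
G1 X39.40 Y205.37
G1 X45.35 Y181.86
M5
G0 X91.30 Y24.93
M4 S834
G1 X308.49 Y83.33 F1251
G1 X171.24 Y48.57
G1 X119.31 Y154.91
G1 X264.85 Y51.75
G1 X111.96 Y124.37
M5
G0 X133.34 Y162.43
M4 S834
G1 X133.99 Y139.66 F1251
G1 X129.72 Y100.11
G1 X121.42 Y62.06
G1 X109.99 Y43.78
M5
G0 X227.29 Y35.06
M4 S834
G1 X252.96 Y124.43 F1251
G1 X248.08 Y138.41
G1 X133.66 Y100.23
M5
G0 X0.00 Y0.00

Since the viewBox matches the mm dimensions, user units are millimetres directly. The only transform is the Y-flip y_m = 213.97 − y_svg.

Shape 1 is a open polyline drawn with `<path>`. Its stroke #ff0000 means cut at S834, F1251. After flipping Y the toolpath is (156.88,58.60) → (48.90,198.60) → (179.07,51.46) → (39.28,60.32) → (149.39,121.76).

Shape 2 is a regular polygon drawn with `<polygon>`. Its stroke #ff0000 means cut at S834, F1251. After flipping Y the toolpath is (45.35,181.86) → (22.02,188.46) → (39.40,205.37) → (45.35,181.86), returning to the start.

Shape 3 is a open polyline drawn with `<path>`. Its stroke #ff0000 means cut at S834, F1251. After flipping Y the toolpath is (91.30,24.93) → (308.49,83.33) → (171.24,48.57) → (119.31,154.91) → (264.85,51.75) → (111.96,124.37).

Shape 4 is a cubic bezier drawn with `<path>`. Its stroke #ff0000 means cut at S834, F1251. After flipping Y the toolpath is (133.34,162.43) → (133.99,139.66) → (129.72,100.11) → (121.42,62.06) → (109.99,43.78).

Shape 5 is a open polyline drawn with `<polyline>`. Its stroke #ff0000 means cut at S834, F1251. After flipping Y the toolpath is (227.29,35.06) → (252.96,124.43) → (248.08,138.41) → (133.66,100.23).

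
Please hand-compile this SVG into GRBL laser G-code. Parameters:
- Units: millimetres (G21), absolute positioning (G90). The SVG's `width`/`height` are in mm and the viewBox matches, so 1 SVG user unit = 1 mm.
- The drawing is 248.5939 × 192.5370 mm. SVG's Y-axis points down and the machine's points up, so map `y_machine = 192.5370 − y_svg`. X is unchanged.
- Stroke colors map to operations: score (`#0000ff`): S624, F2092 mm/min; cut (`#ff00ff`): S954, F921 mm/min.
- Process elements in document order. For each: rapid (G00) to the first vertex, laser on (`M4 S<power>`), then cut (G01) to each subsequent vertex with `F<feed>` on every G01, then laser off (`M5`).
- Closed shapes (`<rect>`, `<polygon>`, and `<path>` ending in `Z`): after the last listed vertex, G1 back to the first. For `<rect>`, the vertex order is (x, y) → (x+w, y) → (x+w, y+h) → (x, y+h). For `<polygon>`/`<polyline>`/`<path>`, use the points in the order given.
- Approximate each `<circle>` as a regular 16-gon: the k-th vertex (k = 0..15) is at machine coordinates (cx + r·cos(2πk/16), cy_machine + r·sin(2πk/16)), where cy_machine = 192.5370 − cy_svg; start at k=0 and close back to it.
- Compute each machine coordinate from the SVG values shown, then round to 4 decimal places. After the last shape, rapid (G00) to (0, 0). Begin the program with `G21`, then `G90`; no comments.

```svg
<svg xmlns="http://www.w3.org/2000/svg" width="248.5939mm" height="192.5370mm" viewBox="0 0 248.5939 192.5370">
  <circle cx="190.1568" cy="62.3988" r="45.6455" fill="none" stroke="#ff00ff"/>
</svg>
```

G21
G90
G00 X235.8023 Y130.1382
M4 S954
G01 X232.3277 Y147.6060 F921
G01 X222.4330 Y162.4144 F921
G01 X207.6246 Y172.3091 F921
G01 X190.1568 Y175.7837 F921
G01 X172.6890 Y172.3091 F921
G01 X157.8806 Y162.4144 F921
G01 X147.9859 Y147.6060 F921
G01 X144.5113 Y130.1382 F921
G01 X147.9859 Y112.6704 F921
G01 X157.8806 Y97.8620 F921
G01 X172.6890 Y87.9673 F921
G01 X190.1568 Y84.4927 F921
G01 X207.6246 Y87.9673 F921
G01 X222.4330 Y97.8620 F921
G01 X232.3277 Y112.6704 F921
G01 X235.8023 Y130.1382 F921
M5
G00 X0.0000 Y0.0000

Since the viewBox matches the mm dimensions, user units are millimetres directly. The only transform is the Y-flip y_m = 192.5370 − y_svg.

Shape 1 is a circle drawn with `<circle>`. Its stroke #ff00ff means cut at S954, F921. After flipping Y the toolpath is (235.8023,130.1382) → (232.3277,147.6060) → (222.4330,162.4144) → (207.6246,172.3091) → (190.1568,175.7837) → (172.6890,172.3091) → (157.8806,162.4144) → (147.9859,147.6060) → (144.5113,130.1382) → (147.9859,112.6704) → (157.8806,97.8620) → (172.6890,87.9673) → (190.1568,84.4927) → (207.6246,87.9673) → (222.4330,97.8620) → (232.3277,112.6704) → (235.8023,130.1382), returning to the start.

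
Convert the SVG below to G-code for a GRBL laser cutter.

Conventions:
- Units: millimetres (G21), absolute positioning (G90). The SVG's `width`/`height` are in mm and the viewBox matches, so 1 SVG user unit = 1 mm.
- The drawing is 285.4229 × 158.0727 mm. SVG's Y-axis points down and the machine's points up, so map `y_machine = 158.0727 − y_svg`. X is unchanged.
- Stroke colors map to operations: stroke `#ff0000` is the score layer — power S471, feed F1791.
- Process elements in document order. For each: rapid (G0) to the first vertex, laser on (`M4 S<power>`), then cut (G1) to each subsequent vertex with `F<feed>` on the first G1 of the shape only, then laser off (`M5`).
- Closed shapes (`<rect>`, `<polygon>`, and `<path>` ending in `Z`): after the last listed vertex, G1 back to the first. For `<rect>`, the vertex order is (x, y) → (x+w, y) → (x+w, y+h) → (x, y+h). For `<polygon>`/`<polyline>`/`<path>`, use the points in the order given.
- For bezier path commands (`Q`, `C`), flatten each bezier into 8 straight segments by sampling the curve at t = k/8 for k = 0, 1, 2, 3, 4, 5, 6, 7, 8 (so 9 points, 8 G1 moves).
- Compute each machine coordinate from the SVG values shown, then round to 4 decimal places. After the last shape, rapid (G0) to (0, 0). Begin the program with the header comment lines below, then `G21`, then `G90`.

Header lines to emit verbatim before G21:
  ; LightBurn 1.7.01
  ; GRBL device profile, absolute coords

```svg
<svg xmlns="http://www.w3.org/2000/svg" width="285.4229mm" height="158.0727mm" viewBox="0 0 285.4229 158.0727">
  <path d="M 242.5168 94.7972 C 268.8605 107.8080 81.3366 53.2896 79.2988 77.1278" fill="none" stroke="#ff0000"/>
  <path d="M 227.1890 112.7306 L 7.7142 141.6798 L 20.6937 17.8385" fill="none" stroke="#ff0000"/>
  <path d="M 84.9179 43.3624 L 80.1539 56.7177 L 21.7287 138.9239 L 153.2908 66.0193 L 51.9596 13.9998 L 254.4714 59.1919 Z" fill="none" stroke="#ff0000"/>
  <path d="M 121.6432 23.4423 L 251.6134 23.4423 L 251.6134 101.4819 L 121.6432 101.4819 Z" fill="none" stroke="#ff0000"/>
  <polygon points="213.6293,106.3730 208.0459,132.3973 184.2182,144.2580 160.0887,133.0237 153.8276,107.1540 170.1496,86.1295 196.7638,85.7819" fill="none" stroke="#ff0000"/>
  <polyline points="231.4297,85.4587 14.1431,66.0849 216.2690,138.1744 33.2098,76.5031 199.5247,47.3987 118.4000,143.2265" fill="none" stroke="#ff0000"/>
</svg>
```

; LightBurn 1.7.01
; GRBL device profile, absolute coords
G21
G90
G0 X242.5168 Y63.2755
M4 S471
G1 X243.1506 Y61.2769 F1791
G1 X228.4143 Y63.8997
G1 X202.9877 Y69.4340
G1 X171.5509 Y76.1705
G1 X138.7836 Y82.3994
G1 X109.3659 Y86.4112
G1 X87.9776 Y86.4962
G1 X79.2988 Y80.9449
M5
G0 X227.1890 Y45.3421
M4 S471
G1 X7.7142 Y16.3929 F1791
G1 X20.6937 Y140.2342
M5
G0 X84.9179 Y114.7103
M4 S471
G1 X80.1539 Y101.3550 F1791
G1 X21.7287 Y19.1488
G1 X153.2908 Y92.0534
G1 X51.9596 Y144.0729
G1 X254.4714 Y98.8808
G1 X84.9179 Y114.7103
M5
G0 X121.6432 Y134.6304
M4 S471
G1 X251.6134 Y134.6304 F1791
G1 X251.6134 Y56.5908
G1 X121.6432 Y56.5908
G1 X121.6432 Y134.6304
M5
G0 X213.6293 Y51.6997
M4 S471
G1 X208.0459 Y25.6754 F1791
G1 X184.2182 Y13.8147
G1 X160.0887 Y25.0490
G1 X153.8276 Y50.9187
G1 X170.1496 Y71.9432
G1 X196.7638 Y72.2908
G1 X213.6293 Y51.6997
M5
G0 X231.4297 Y72.6140
M4 S471
G1 X14.1431 Y91.9878 F1791
G1 X216.2690 Y19.8983
G1 X33.2098 Y81.5696
G1 X199.5247 Y110.6740
G1 X118.4000 Y14.8462
M5
G0 X0.0000 Y0.0000

viewBox `0 0 285.4229 158.0727` with mm width/height → 1 unit = 1 mm. Flip: y_m = 158.0727 − y_svg.

**Shape 1** — `<path>` cubic bezier, stroke `#ff0000` → score (S471, F1791). Control points (SVG): P0=(242.5168,94.7972), P1=(268.8605,107.8080), P2=(81.3366,53.2896), P3=(79.2988,77.1278); sampled at t=k/8. Machine vertices: (242.5168,63.2755) → (243.1506,61.2769) → (228.4143,63.8997) → (202.9877,69.4340) → (171.5509,76.1705) → (138.7836,82.3994) → (109.3659,86.4112) → (87.9776,86.4962) → (79.2988,80.9449). Open path.

**Shape 2** — `<path>` open polyline, stroke `#ff0000` → score (S471, F1791). Machine vertices: (227.1890,45.3421) → (7.7142,16.3929) → (20.6937,140.2342). Open path.

**Shape 3** — `<path>` closed polygon, stroke `#ff0000` → score (S471, F1791). Machine vertices: (84.9179,114.7103) → (80.1539,101.3550) → (21.7287,19.1488) → (153.2908,92.0534) → (51.9596,144.0729) → (254.4714,98.8808) → (84.9179,114.7103). Closed: final G1 returns to the first vertex.

**Shape 4** — `<path>` rectangle, stroke `#ff0000` → score (S471, F1791). Machine vertices: (121.6432,134.6304) → (251.6134,134.6304) → (251.6134,56.5908) → (121.6432,56.5908) → (121.6432,134.6304). Closed: final G1 returns to the first vertex.

**Shape 5** — `<polygon>` regular polygon, stroke `#ff0000` → score (S471, F1791). Machine vertices: (213.6293,51.6997) → (208.0459,25.6754) → (184.2182,13.8147) → (160.0887,25.0490) → (153.8276,50.9187) → (170.1496,71.9432) → (196.7638,72.2908) → (213.6293,51.6997). Closed: final G1 returns to the first vertex.

**Shape 6** — `<polyline>` open polyline, stroke `#ff0000` → score (S471, F1791). Machine vertices: (231.4297,72.6140) → (14.1431,91.9878) → (216.2690,19.8983) → (33.2098,81.5696) → (199.5247,110.6740) → (118.4000,14.8462). Open path.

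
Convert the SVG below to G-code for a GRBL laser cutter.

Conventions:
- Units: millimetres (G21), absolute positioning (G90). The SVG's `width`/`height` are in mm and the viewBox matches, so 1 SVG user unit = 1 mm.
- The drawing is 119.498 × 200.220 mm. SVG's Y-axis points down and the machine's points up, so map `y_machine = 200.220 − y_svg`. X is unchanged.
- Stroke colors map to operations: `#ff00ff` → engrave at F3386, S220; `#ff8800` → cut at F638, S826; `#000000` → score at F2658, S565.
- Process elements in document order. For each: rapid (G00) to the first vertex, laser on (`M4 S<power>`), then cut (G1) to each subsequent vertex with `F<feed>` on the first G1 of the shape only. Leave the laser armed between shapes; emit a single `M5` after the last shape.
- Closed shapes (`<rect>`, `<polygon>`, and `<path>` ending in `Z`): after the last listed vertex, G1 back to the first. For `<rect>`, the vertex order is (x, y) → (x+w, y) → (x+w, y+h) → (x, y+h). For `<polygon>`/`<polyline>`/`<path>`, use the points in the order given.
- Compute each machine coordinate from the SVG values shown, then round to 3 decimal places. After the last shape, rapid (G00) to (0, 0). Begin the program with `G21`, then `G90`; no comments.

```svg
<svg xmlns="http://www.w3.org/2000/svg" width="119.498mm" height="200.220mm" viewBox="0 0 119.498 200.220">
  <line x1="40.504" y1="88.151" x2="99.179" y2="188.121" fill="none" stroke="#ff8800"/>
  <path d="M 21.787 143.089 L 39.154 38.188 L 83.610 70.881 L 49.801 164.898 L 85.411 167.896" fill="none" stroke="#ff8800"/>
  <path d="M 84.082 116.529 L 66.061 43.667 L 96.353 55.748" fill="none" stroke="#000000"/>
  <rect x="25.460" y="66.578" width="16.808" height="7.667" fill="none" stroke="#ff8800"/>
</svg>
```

G21
G90
G00 X40.504 Y112.069
M4 S826
G1 X99.179 Y12.099 F638
G00 X21.787 Y57.131
M4 S826
G1 X39.154 Y162.032 F638
G1 X83.610 Y129.339
G1 X49.801 Y35.322
G1 X85.411 Y32.324
G00 X84.082 Y83.691
M4 S565
G1 X66.061 Y156.553 F2658
G1 X96.353 Y144.472
G00 X25.460 Y133.642
M4 S826
G1 X42.268 Y133.642 F638
G1 X42.268 Y125.975
G1 X25.460 Y125.975
G1 X25.460 Y133.642
M5
G00 X0.000 Y0.000

Since the viewBox matches the mm dimensions, user units are millimetres directly. The only transform is the Y-flip y_m = 200.220 − y_svg.

Shape 1 is a line segment drawn with `<line>`. Its stroke #ff8800 means cut at S826, F638. After flipping Y the toolpath is (40.504,112.069) → (99.179,12.099).

Shape 2 is a open polyline drawn with `<path>`. Its stroke #ff8800 means cut at S826, F638. After flipping Y the toolpath is (21.787,57.131) → (39.154,162.032) → (83.610,129.339) → (49.801,35.322) → (85.411,32.324).

Shape 3 is a open polyline drawn with `<path>`. Its stroke #000000 means score at S565, F2658. After flipping Y the toolpath is (84.082,83.691) → (66.061,156.553) → (96.353,144.472).

Shape 4 is a rectangle drawn with `<rect>`. Its stroke #ff8800 means cut at S826, F638. After flipping Y the toolpath is (25.460,133.642) → (42.268,133.642) → (42.268,125.975) → (25.460,125.975) → (25.460,133.642), returning to the start.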